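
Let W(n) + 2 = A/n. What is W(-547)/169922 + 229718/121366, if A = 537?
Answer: 10675738861933/5640323069122 ≈ 1.8928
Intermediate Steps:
W(n) = -2 + 537/n
W(-547)/169922 + 229718/121366 = (-2 + 537/(-547))/169922 + 229718/121366 = (-2 + 537*(-1/547))*(1/169922) + 229718*(1/121366) = (-2 - 537/547)*(1/169922) + 114859/60683 = -1631/547*1/169922 + 114859/60683 = -1631/92947334 + 114859/60683 = 10675738861933/5640323069122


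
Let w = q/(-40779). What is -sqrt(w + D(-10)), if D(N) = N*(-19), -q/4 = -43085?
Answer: -sqrt(34325360770)/13593 ≈ -13.630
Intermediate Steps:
q = 172340 (q = -4*(-43085) = 172340)
D(N) = -19*N
w = -172340/40779 (w = 172340/(-40779) = 172340*(-1/40779) = -172340/40779 ≈ -4.2262)
-sqrt(w + D(-10)) = -sqrt(-172340/40779 - 19*(-10)) = -sqrt(-172340/40779 + 190) = -sqrt(7575670/40779) = -sqrt(34325360770)/13593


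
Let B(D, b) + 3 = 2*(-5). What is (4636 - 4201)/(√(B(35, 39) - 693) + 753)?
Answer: 65511/113543 - 87*I*√706/113543 ≈ 0.57697 - 0.020359*I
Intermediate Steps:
B(D, b) = -13 (B(D, b) = -3 + 2*(-5) = -3 - 10 = -13)
(4636 - 4201)/(√(B(35, 39) - 693) + 753) = (4636 - 4201)/(√(-13 - 693) + 753) = 435/(√(-706) + 753) = 435/(I*√706 + 753) = 435/(753 + I*√706)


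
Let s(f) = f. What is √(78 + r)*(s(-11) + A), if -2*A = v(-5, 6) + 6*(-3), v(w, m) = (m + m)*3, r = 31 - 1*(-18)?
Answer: -20*√127 ≈ -225.39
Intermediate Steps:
r = 49 (r = 31 + 18 = 49)
v(w, m) = 6*m (v(w, m) = (2*m)*3 = 6*m)
A = -9 (A = -(6*6 + 6*(-3))/2 = -(36 - 18)/2 = -½*18 = -9)
√(78 + r)*(s(-11) + A) = √(78 + 49)*(-11 - 9) = √127*(-20) = -20*√127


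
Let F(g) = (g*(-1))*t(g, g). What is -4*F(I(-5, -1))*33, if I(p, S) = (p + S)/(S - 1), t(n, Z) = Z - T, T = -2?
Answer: 1980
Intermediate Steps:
t(n, Z) = 2 + Z (t(n, Z) = Z - 1*(-2) = Z + 2 = 2 + Z)
I(p, S) = (S + p)/(-1 + S)
F(g) = -g*(2 + g) (F(g) = (g*(-1))*(2 + g) = (-g)*(2 + g) = -g*(2 + g))
-4*F(I(-5, -1))*33 = -(-4)*(-1 - 5)/(-1 - 1)*(2 + (-1 - 5)/(-1 - 1))*33 = -(-4)*-6/(-2)*(2 - 6/(-2))*33 = -(-4)*(-½*(-6))*(2 - ½*(-6))*33 = -(-4)*3*(2 + 3)*33 = -(-4)*3*5*33 = -4*(-15)*33 = 60*33 = 1980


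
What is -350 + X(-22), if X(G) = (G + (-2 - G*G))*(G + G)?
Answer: 22002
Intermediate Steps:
X(G) = 2*G*(-2 + G - G**2) (X(G) = (G + (-2 - G**2))*(2*G) = (-2 + G - G**2)*(2*G) = 2*G*(-2 + G - G**2))
-350 + X(-22) = -350 + 2*(-22)*(-2 - 22 - 1*(-22)**2) = -350 + 2*(-22)*(-2 - 22 - 1*484) = -350 + 2*(-22)*(-2 - 22 - 484) = -350 + 2*(-22)*(-508) = -350 + 22352 = 22002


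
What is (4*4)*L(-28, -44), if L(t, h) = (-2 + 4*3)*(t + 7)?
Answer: -3360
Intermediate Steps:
L(t, h) = 70 + 10*t (L(t, h) = (-2 + 12)*(7 + t) = 10*(7 + t) = 70 + 10*t)
(4*4)*L(-28, -44) = (4*4)*(70 + 10*(-28)) = 16*(70 - 280) = 16*(-210) = -3360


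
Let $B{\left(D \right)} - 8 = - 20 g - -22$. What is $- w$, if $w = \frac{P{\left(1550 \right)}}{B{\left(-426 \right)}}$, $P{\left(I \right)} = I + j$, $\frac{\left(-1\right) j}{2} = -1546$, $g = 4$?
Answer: $\frac{2321}{25} \approx 92.84$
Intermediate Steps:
$j = 3092$ ($j = \left(-2\right) \left(-1546\right) = 3092$)
$P{\left(I \right)} = 3092 + I$ ($P{\left(I \right)} = I + 3092 = 3092 + I$)
$B{\left(D \right)} = -50$ ($B{\left(D \right)} = 8 - 58 = -50$)
$w = - \frac{2321}{25}$ ($w = \frac{3092 + 1550}{-50} = 4642 \left(- \frac{1}{50}\right) = - \frac{2321}{25} \approx -92.84$)
$- w = \left(-1\right) \left(- \frac{2321}{25}\right) = \frac{2321}{25}$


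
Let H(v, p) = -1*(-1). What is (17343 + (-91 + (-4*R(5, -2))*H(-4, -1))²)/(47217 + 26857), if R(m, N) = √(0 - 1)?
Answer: 1164/3367 + 4*I/407 ≈ 0.34571 + 0.009828*I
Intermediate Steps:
H(v, p) = 1
R(m, N) = I (R(m, N) = √(-1) = I)
(17343 + (-91 + (-4*R(5, -2))*H(-4, -1))²)/(47217 + 26857) = (17343 + (-91 - 4*I*1)²)/(47217 + 26857) = (17343 + (-91 - 4*I)²)/74074 = (17343 + (-91 - 4*I)²)*(1/74074) = 17343/74074 + (-91 - 4*I)²/74074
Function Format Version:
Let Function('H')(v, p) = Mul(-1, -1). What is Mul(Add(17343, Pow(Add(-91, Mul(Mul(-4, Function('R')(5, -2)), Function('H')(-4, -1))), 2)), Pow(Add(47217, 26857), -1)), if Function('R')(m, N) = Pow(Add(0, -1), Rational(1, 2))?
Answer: Add(Rational(1164, 3367), Mul(Rational(4, 407), I)) ≈ Add(0.34571, Mul(0.0098280, I))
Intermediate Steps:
Function('H')(v, p) = 1
Function('R')(m, N) = I (Function('R')(m, N) = Pow(-1, Rational(1, 2)) = I)
Mul(Add(17343, Pow(Add(-91, Mul(Mul(-4, Function('R')(5, -2)), Function('H')(-4, -1))), 2)), Pow(Add(47217, 26857), -1)) = Mul(Add(17343, Pow(Add(-91, Mul(Mul(-4, I), 1)), 2)), Pow(Add(47217, 26857), -1)) = Mul(Add(17343, Pow(Add(-91, Mul(-4, I)), 2)), Pow(74074, -1)) = Mul(Add(17343, Pow(Add(-91, Mul(-4, I)), 2)), Rational(1, 74074)) = Add(Rational(17343, 74074), Mul(Rational(1, 74074), Pow(Add(-91, Mul(-4, I)), 2)))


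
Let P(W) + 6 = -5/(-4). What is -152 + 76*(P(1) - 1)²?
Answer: 9443/4 ≈ 2360.8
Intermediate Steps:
P(W) = -19/4 (P(W) = -6 - 5/(-4) = -6 - 5*(-¼) = -6 + 5/4 = -19/4)
-152 + 76*(P(1) - 1)² = -152 + 76*(-19/4 - 1)² = -152 + 76*(-23/4)² = -152 + 76*(529/16) = -152 + 10051/4 = 9443/4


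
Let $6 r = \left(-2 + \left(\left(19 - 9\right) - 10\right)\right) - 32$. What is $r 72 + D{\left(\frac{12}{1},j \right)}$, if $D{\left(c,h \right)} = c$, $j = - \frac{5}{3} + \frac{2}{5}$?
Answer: $-396$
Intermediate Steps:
$r = - \frac{17}{3}$ ($r = \frac{\left(-2 + \left(\left(19 - 9\right) - 10\right)\right) - 32}{6} = \frac{\left(-2 + \left(10 - 10\right)\right) - 32}{6} = \frac{\left(-2 + 0\right) - 32}{6} = \frac{-2 - 32}{6} = \frac{1}{6} \left(-34\right) = - \frac{17}{3} \approx -5.6667$)
$j = - \frac{19}{15}$ ($j = \left(-5\right) \frac{1}{3} + 2 \cdot \frac{1}{5} = - \frac{5}{3} + \frac{2}{5} = - \frac{19}{15} \approx -1.2667$)
$r 72 + D{\left(\frac{12}{1},j \right)} = \left(- \frac{17}{3}\right) 72 + \frac{12}{1} = -408 + 12 \cdot 1 = -408 + 12 = -396$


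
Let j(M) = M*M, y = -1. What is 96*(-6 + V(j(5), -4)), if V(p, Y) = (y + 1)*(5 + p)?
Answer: -576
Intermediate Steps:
j(M) = M**2
V(p, Y) = 0 (V(p, Y) = (-1 + 1)*(5 + p) = 0*(5 + p) = 0)
96*(-6 + V(j(5), -4)) = 96*(-6 + 0) = 96*(-6) = -576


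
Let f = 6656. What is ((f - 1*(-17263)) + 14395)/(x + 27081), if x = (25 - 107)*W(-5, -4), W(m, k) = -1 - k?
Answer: 38314/26835 ≈ 1.4278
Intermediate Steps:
x = -246 (x = (25 - 107)*(-1 - 1*(-4)) = -82*(-1 + 4) = -82*3 = -246)
((f - 1*(-17263)) + 14395)/(x + 27081) = ((6656 - 1*(-17263)) + 14395)/(-246 + 27081) = ((6656 + 17263) + 14395)/26835 = (23919 + 14395)*(1/26835) = 38314*(1/26835) = 38314/26835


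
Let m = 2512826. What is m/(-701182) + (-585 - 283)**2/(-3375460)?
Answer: -1126278874641/295851474215 ≈ -3.8069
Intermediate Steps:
m/(-701182) + (-585 - 283)**2/(-3375460) = 2512826/(-701182) + (-585 - 283)**2/(-3375460) = 2512826*(-1/701182) + (-868)**2*(-1/3375460) = -1256413/350591 + 753424*(-1/3375460) = -1256413/350591 - 188356/843865 = -1126278874641/295851474215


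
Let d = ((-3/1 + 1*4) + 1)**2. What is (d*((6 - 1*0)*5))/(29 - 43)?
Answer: -60/7 ≈ -8.5714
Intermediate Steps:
d = 4 (d = ((-3*1 + 4) + 1)**2 = ((-3 + 4) + 1)**2 = (1 + 1)**2 = 2**2 = 4)
(d*((6 - 1*0)*5))/(29 - 43) = (4*((6 - 1*0)*5))/(29 - 43) = (4*((6 + 0)*5))/(-14) = (4*(6*5))*(-1/14) = (4*30)*(-1/14) = 120*(-1/14) = -60/7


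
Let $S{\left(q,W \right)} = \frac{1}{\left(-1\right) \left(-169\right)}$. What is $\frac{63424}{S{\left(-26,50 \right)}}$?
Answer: $10718656$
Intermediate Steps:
$S{\left(q,W \right)} = \frac{1}{169}$
$\frac{63424}{S{\left(-26,50 \right)}} = 63424 \frac{1}{\frac{1}{169}} = 63424 \cdot 169 = 10718656$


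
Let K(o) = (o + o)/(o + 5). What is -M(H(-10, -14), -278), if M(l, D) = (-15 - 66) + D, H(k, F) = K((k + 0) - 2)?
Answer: 359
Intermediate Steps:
K(o) = 2*o/(5 + o) (K(o) = (2*o)/(5 + o) = 2*o/(5 + o))
H(k, F) = 2*(-2 + k)/(3 + k) (H(k, F) = 2*((k + 0) - 2)/(5 + ((k + 0) - 2)) = 2*(k - 2)/(5 + (k - 2)) = 2*(-2 + k)/(5 + (-2 + k)) = 2*(-2 + k)/(3 + k))
M(l, D) = -81 + D
-M(H(-10, -14), -278) = -(-81 - 278) = -1*(-359) = 359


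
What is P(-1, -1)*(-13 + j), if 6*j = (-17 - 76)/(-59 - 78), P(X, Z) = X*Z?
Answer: -3531/274 ≈ -12.887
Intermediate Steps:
j = 31/274 (j = ((-17 - 76)/(-59 - 78))/6 = (-93/(-137))/6 = (-93*(-1/137))/6 = (1/6)*(93/137) = 31/274 ≈ 0.11314)
P(-1, -1)*(-13 + j) = (-1*(-1))*(-13 + 31/274) = 1*(-3531/274) = -3531/274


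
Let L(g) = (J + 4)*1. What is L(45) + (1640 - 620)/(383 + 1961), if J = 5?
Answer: 5529/586 ≈ 9.4352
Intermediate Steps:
L(g) = 9 (L(g) = (5 + 4)*1 = 9*1 = 9)
L(45) + (1640 - 620)/(383 + 1961) = 9 + (1640 - 620)/(383 + 1961) = 9 + 1020/2344 = 9 + 1020*(1/2344) = 9 + 255/586 = 5529/586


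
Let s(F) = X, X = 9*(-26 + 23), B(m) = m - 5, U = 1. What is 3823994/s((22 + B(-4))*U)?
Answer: -3823994/27 ≈ -1.4163e+5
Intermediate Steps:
B(m) = -5 + m
X = -27 (X = 9*(-3) = -27)
s(F) = -27
3823994/s((22 + B(-4))*U) = 3823994/(-27) = 3823994*(-1/27) = -3823994/27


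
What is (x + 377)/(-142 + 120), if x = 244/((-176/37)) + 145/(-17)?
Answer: -237247/16456 ≈ -14.417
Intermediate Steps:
x = -44749/748 (x = 244/((-176*1/37)) + 145*(-1/17) = 244/(-176/37) - 145/17 = 244*(-37/176) - 145/17 = -2257/44 - 145/17 = -44749/748 ≈ -59.825)
(x + 377)/(-142 + 120) = (-44749/748 + 377)/(-142 + 120) = (237247/748)/(-22) = (237247/748)*(-1/22) = -237247/16456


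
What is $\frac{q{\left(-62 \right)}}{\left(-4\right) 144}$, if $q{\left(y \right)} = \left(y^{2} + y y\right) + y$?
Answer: $- \frac{1271}{96} \approx -13.24$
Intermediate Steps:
$q{\left(y \right)} = y + 2 y^{2}$ ($q{\left(y \right)} = \left(y^{2} + y^{2}\right) + y = 2 y^{2} + y = y + 2 y^{2}$)
$\frac{q{\left(-62 \right)}}{\left(-4\right) 144} = \frac{\left(-62\right) \left(1 + 2 \left(-62\right)\right)}{\left(-4\right) 144} = \frac{\left(-62\right) \left(1 - 124\right)}{-576} = \left(-62\right) \left(-123\right) \left(- \frac{1}{576}\right) = 7626 \left(- \frac{1}{576}\right) = - \frac{1271}{96}$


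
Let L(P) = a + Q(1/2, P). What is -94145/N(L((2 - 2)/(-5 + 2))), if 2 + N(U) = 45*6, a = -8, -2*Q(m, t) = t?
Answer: -94145/268 ≈ -351.29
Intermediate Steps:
Q(m, t) = -t/2
L(P) = -8 - P/2
N(U) = 268 (N(U) = -2 + 45*6 = -2 + 270 = 268)
-94145/N(L((2 - 2)/(-5 + 2))) = -94145/268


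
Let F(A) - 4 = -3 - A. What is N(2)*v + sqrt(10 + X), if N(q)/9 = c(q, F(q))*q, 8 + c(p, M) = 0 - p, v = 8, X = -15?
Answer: -1440 + I*sqrt(5) ≈ -1440.0 + 2.2361*I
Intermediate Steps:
F(A) = 1 - A (F(A) = 4 + (-3 - A) = 1 - A)
c(p, M) = -8 - p (c(p, M) = -8 + (0 - p) = -8 - p)
N(q) = 9*q*(-8 - q) (N(q) = 9*((-8 - q)*q) = 9*(q*(-8 - q)) = 9*q*(-8 - q))
N(2)*v + sqrt(10 + X) = -9*2*(8 + 2)*8 + sqrt(10 - 15) = -9*2*10*8 + sqrt(-5) = -180*8 + I*sqrt(5) = -1440 + I*sqrt(5)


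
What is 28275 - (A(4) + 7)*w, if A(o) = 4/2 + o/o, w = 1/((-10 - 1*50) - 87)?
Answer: 4156435/147 ≈ 28275.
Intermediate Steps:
w = -1/147 (w = 1/((-10 - 50) - 87) = 1/(-60 - 87) = 1/(-147) = -1/147 ≈ -0.0068027)
A(o) = 3 (A(o) = 4*(½) + 1 = 2 + 1 = 3)
28275 - (A(4) + 7)*w = 28275 - (3 + 7)*(-1)/147 = 28275 - 10*(-1)/147 = 28275 - 1*(-10/147) = 28275 + 10/147 = 4156435/147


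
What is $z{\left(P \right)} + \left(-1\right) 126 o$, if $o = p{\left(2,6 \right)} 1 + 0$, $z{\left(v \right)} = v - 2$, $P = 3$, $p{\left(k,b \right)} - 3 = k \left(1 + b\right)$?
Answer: $-2141$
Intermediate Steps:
$p{\left(k,b \right)} = 3 + k \left(1 + b\right)$
$z{\left(v \right)} = -2 + v$
$o = 17$ ($o = \left(3 + 2 + 6 \cdot 2\right) 1 + 0 = \left(3 + 2 + 12\right) 1 + 0 = 17 \cdot 1 + 0 = 17 + 0 = 17$)
$z{\left(P \right)} + \left(-1\right) 126 o = \left(-2 + 3\right) + \left(-1\right) 126 \cdot 17 = 1 - 2142 = -2141$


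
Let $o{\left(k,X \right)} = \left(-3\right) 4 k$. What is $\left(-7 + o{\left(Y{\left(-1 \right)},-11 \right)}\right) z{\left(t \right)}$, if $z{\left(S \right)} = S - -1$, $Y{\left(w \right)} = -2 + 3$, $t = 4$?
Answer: $-95$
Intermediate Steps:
$Y{\left(w \right)} = 1$
$o{\left(k,X \right)} = - 12 k$
$z{\left(S \right)} = 1 + S$ ($z{\left(S \right)} = S + 1 = 1 + S$)
$\left(-7 + o{\left(Y{\left(-1 \right)},-11 \right)}\right) z{\left(t \right)} = \left(-7 - 12\right) \left(1 + 4\right) = \left(-7 - 12\right) 5 = \left(-19\right) 5 = -95$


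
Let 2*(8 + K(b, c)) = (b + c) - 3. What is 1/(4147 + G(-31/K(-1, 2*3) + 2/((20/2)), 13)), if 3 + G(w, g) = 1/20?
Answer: 20/82881 ≈ 0.00024131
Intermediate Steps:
K(b, c) = -19/2 + b/2 + c/2 (K(b, c) = -8 + ((b + c) - 3)/2 = -8 + (-3 + b + c)/2 = -8 + (-3/2 + b/2 + c/2) = -19/2 + b/2 + c/2)
G(w, g) = -59/20 (G(w, g) = -3 + 1/20 = -59/20)
1/(4147 + G(-31/K(-1, 2*3) + 2/((20/2)), 13)) = 1/(4147 - 59/20) = 1/(82881/20) = 20/82881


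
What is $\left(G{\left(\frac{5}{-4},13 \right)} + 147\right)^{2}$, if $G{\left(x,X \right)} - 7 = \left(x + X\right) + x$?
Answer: $\frac{108241}{4} \approx 27060.0$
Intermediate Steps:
$G{\left(x,X \right)} = 7 + X + 2 x$ ($G{\left(x,X \right)} = 7 + \left(\left(x + X\right) + x\right) = 7 + \left(\left(X + x\right) + x\right) = 7 + \left(X + 2 x\right) = 7 + X + 2 x$)
$\left(G{\left(\frac{5}{-4},13 \right)} + 147\right)^{2} = \left(\left(7 + 13 + 2 \frac{5}{-4}\right) + 147\right)^{2} = \left(\left(7 + 13 + 2 \cdot 5 \left(- \frac{1}{4}\right)\right) + 147\right)^{2} = \left(\left(7 + 13 + 2 \left(- \frac{5}{4}\right)\right) + 147\right)^{2} = \left(\left(7 + 13 - \frac{5}{2}\right) + 147\right)^{2} = \left(\frac{35}{2} + 147\right)^{2} = \left(\frac{329}{2}\right)^{2} = \frac{108241}{4}$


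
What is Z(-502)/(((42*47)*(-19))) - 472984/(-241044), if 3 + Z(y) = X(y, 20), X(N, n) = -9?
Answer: 739276268/376691511 ≈ 1.9626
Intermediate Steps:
Z(y) = -12 (Z(y) = -3 - 9 = -12)
Z(-502)/(((42*47)*(-19))) - 472984/(-241044) = -12/((42*47)*(-19)) - 472984/(-241044) = -12/(1974*(-19)) - 472984*(-1/241044) = -12/(-37506) + 118246/60261 = -12*(-1/37506) + 118246/60261 = 2/6251 + 118246/60261 = 739276268/376691511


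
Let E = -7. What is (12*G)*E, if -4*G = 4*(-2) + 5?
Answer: -63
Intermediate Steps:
G = 3/4 (G = -(4*(-2) + 5)/4 = -(-8 + 5)/4 = -1/4*(-3) = 3/4 ≈ 0.75000)
(12*G)*E = (12*(3/4))*(-7) = 9*(-7) = -63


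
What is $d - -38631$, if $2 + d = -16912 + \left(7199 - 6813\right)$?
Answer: $22103$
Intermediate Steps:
$d = -16528$ ($d = -2 + \left(-16912 + \left(7199 - 6813\right)\right) = -2 + \left(-16912 + 386\right) = -2 - 16526 = -16528$)
$d - -38631 = -16528 - -38631 = -16528 + 38631 = 22103$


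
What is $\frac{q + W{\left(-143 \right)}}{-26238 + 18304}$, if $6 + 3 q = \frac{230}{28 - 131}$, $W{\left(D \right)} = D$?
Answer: $\frac{45035}{2451606} \approx 0.01837$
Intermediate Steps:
$q = - \frac{848}{309}$ ($q = -2 + \frac{230 \frac{1}{28 - 131}}{3} = -2 + \frac{230 \frac{1}{-103}}{3} = -2 + \frac{230 \left(- \frac{1}{103}\right)}{3} = -2 + \frac{1}{3} \left(- \frac{230}{103}\right) = -2 - \frac{230}{309} = - \frac{848}{309} \approx -2.7443$)
$\frac{q + W{\left(-143 \right)}}{-26238 + 18304} = \frac{- \frac{848}{309} - 143}{-26238 + 18304} = - \frac{45035}{309 \left(-7934\right)} = \left(- \frac{45035}{309}\right) \left(- \frac{1}{7934}\right) = \frac{45035}{2451606}$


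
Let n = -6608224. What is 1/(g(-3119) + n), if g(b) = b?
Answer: -1/6611343 ≈ -1.5126e-7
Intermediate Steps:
1/(g(-3119) + n) = 1/(-3119 - 6608224) = 1/(-6611343) = -1/6611343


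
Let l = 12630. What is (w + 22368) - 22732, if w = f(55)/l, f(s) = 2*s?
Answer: -459721/1263 ≈ -363.99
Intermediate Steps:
w = 11/1263 (w = (2*55)/12630 = 110*(1/12630) = 11/1263 ≈ 0.0087094)
(w + 22368) - 22732 = (11/1263 + 22368) - 22732 = 28250795/1263 - 22732 = -459721/1263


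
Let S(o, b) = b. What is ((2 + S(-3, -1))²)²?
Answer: 1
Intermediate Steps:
((2 + S(-3, -1))²)² = ((2 - 1)²)² = (1²)² = 1² = 1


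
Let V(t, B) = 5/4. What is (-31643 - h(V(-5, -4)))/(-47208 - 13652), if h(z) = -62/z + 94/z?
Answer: 158343/304300 ≈ 0.52035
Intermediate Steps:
V(t, B) = 5/4 (V(t, B) = 5*(¼) = 5/4)
h(z) = 32/z
(-31643 - h(V(-5, -4)))/(-47208 - 13652) = (-31643 - 32/5/4)/(-47208 - 13652) = (-31643 - 32*4/5)/(-60860) = (-31643 - 1*128/5)*(-1/60860) = (-31643 - 128/5)*(-1/60860) = -158343/5*(-1/60860) = 158343/304300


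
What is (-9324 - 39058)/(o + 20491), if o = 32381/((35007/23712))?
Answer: -564569558/495048903 ≈ -1.1404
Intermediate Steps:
o = 255939424/11669 (o = 32381/((35007*(1/23712))) = 32381/(11669/7904) = 32381*(7904/11669) = 255939424/11669 ≈ 21933.)
(-9324 - 39058)/(o + 20491) = (-9324 - 39058)/(255939424/11669 + 20491) = -48382/495048903/11669 = -48382*11669/495048903 = -564569558/495048903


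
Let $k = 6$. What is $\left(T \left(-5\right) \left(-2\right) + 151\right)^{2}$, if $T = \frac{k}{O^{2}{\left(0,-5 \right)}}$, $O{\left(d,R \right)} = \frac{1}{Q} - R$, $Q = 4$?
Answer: $\frac{507015289}{21609} \approx 23463.0$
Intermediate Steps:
$O{\left(d,R \right)} = \frac{1}{4} - R$
$T = \frac{32}{147}$ ($T = \frac{6}{\left(\frac{1}{4} - -5\right)^{2}} = \frac{6}{\left(\frac{1}{4} + 5\right)^{2}} = \frac{6}{\left(\frac{21}{4}\right)^{2}} = \frac{6}{\frac{441}{16}} = 6 \cdot \frac{16}{441} = \frac{32}{147} \approx 0.21769$)
$\left(T \left(-5\right) \left(-2\right) + 151\right)^{2} = \left(\frac{32}{147} \left(-5\right) \left(-2\right) + 151\right)^{2} = \left(\left(- \frac{160}{147}\right) \left(-2\right) + 151\right)^{2} = \left(\frac{320}{147} + 151\right)^{2} = \left(\frac{22517}{147}\right)^{2} = \frac{507015289}{21609}$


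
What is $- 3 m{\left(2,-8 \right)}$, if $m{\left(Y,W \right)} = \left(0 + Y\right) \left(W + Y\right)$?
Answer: $36$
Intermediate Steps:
$m{\left(Y,W \right)} = Y \left(W + Y\right)$
$- 3 m{\left(2,-8 \right)} = - 3 \cdot 2 \left(-8 + 2\right) = - 3 \cdot 2 \left(-6\right) = \left(-3\right) \left(-12\right) = 36$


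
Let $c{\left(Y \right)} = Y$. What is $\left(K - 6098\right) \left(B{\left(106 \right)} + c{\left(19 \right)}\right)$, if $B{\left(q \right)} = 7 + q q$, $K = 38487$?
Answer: $364764918$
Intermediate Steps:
$B{\left(q \right)} = 7 + q^{2}$
$\left(K - 6098\right) \left(B{\left(106 \right)} + c{\left(19 \right)}\right) = \left(38487 - 6098\right) \left(\left(7 + 106^{2}\right) + 19\right) = 32389 \left(\left(7 + 11236\right) + 19\right) = 32389 \left(11243 + 19\right) = 32389 \cdot 11262 = 364764918$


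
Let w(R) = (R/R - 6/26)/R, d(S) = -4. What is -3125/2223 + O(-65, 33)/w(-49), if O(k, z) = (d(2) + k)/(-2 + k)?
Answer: -99801269/1489410 ≈ -67.007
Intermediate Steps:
w(R) = 10/(13*R) (w(R) = (1 - 6*1/26)/R = (1 - 3/13)/R = 10/(13*R))
O(k, z) = (-4 + k)/(-2 + k)
-3125/2223 + O(-65, 33)/w(-49) = -3125/2223 + ((-4 - 65)/(-2 - 65))/(((10/13)/(-49))) = -3125*1/2223 + (-69/(-67))/(((10/13)*(-1/49))) = -3125/2223 + (-1/67*(-69))/(-10/637) = -3125/2223 + (69/67)*(-637/10) = -3125/2223 - 43953/670 = -99801269/1489410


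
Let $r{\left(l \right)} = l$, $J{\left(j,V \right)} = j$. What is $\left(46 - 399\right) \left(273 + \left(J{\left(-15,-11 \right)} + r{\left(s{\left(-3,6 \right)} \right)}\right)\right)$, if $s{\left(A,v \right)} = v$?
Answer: $-93192$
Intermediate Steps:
$\left(46 - 399\right) \left(273 + \left(J{\left(-15,-11 \right)} + r{\left(s{\left(-3,6 \right)} \right)}\right)\right) = \left(46 - 399\right) \left(273 + \left(-15 + 6\right)\right) = - 353 \left(273 - 9\right) = \left(-353\right) 264 = -93192$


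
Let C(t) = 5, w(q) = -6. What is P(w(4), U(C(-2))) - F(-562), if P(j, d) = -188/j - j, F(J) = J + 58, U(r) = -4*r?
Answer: 1624/3 ≈ 541.33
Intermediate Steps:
F(J) = 58 + J
P(j, d) = -j - 188/j
P(w(4), U(C(-2))) - F(-562) = (-1*(-6) - 188/(-6)) - (58 - 562) = (6 - 188*(-⅙)) - 1*(-504) = (6 + 94/3) + 504 = 112/3 + 504 = 1624/3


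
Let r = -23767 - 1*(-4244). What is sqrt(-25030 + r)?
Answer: I*sqrt(44553) ≈ 211.08*I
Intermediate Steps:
r = -19523 (r = -23767 + 4244 = -19523)
sqrt(-25030 + r) = sqrt(-25030 - 19523) = sqrt(-44553) = I*sqrt(44553)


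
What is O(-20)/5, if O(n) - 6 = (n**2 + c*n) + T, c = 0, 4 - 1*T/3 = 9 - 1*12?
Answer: 427/5 ≈ 85.400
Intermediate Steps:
T = 21 (T = 12 - 3*(9 - 1*12) = 12 - 3*(9 - 12) = 12 - 3*(-3) = 12 + 9 = 21)
O(n) = 27 + n**2 (O(n) = 6 + ((n**2 + 0*n) + 21) = 6 + ((n**2 + 0) + 21) = 6 + (n**2 + 21) = 6 + (21 + n**2) = 27 + n**2)
O(-20)/5 = (27 + (-20)**2)/5 = (27 + 400)*(1/5) = 427*(1/5) = 427/5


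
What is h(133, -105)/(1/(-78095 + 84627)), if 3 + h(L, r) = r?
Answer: -705456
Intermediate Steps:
h(L, r) = -3 + r
h(133, -105)/(1/(-78095 + 84627)) = (-3 - 105)/(1/(-78095 + 84627)) = -108/(1/6532) = -108/1/6532 = -108*6532 = -705456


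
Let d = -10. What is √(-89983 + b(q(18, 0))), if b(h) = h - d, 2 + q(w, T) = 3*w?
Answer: I*√89921 ≈ 299.87*I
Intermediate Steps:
q(w, T) = -2 + 3*w
b(h) = 10 + h (b(h) = h - 1*(-10) = h + 10 = 10 + h)
√(-89983 + b(q(18, 0))) = √(-89983 + (10 + (-2 + 3*18))) = √(-89983 + (10 + (-2 + 54))) = √(-89983 + (10 + 52)) = √(-89983 + 62) = √(-89921) = I*√89921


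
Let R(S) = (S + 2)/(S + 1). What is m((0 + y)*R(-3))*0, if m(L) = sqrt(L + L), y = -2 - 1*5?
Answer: 0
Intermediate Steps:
y = -7 (y = -2 - 5 = -7)
R(S) = (2 + S)/(1 + S)
m(L) = sqrt(2)*sqrt(L) (m(L) = sqrt(2*L) = sqrt(2)*sqrt(L))
m((0 + y)*R(-3))*0 = (sqrt(2)*sqrt((0 - 7)*((2 - 3)/(1 - 3))))*0 = (sqrt(2)*sqrt(-7*(-1)/(-2)))*0 = (sqrt(2)*sqrt(-(-7)*(-1)/2))*0 = (sqrt(2)*sqrt(-7*1/2))*0 = (sqrt(2)*sqrt(-7/2))*0 = (sqrt(2)*(I*sqrt(14)/2))*0 = (I*sqrt(7))*0 = 0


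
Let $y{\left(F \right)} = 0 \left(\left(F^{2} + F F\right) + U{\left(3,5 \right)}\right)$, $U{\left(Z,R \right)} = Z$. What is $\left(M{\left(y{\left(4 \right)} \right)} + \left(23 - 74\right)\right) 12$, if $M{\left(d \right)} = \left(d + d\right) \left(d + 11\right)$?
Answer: $-612$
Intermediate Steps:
$y{\left(F \right)} = 0$ ($y{\left(F \right)} = 0 \left(\left(F^{2} + F F\right) + 3\right) = 0 \left(\left(F^{2} + F^{2}\right) + 3\right) = 0 \left(2 F^{2} + 3\right) = 0 \left(3 + 2 F^{2}\right) = 0$)
$M{\left(d \right)} = 2 d \left(11 + d\right)$
$\left(M{\left(y{\left(4 \right)} \right)} + \left(23 - 74\right)\right) 12 = \left(2 \cdot 0 \left(11 + 0\right) + \left(23 - 74\right)\right) 12 = \left(2 \cdot 0 \cdot 11 - 51\right) 12 = \left(0 - 51\right) 12 = \left(-51\right) 12 = -612$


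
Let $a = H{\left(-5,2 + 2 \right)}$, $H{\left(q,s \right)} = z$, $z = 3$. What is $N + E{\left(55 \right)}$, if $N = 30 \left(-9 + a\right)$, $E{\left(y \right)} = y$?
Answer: $-125$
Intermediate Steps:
$H{\left(q,s \right)} = 3$
$a = 3$
$N = -180$ ($N = 30 \left(-9 + 3\right) = 30 \left(-6\right) = -180$)
$N + E{\left(55 \right)} = -180 + 55 = -125$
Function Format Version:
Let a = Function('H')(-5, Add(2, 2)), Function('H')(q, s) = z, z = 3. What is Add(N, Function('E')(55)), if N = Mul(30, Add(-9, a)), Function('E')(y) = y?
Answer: -125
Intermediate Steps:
Function('H')(q, s) = 3
a = 3
N = -180 (N = Mul(30, Add(-9, 3)) = Mul(30, -6) = -180)
Add(N, Function('E')(55)) = Add(-180, 55) = -125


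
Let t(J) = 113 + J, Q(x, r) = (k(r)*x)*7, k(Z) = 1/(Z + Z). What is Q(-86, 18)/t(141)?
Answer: -301/4572 ≈ -0.065835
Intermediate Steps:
k(Z) = 1/(2*Z)
Q(x, r) = 7*x/(2*r) (Q(x, r) = ((1/(2*r))*x)*7 = (x/(2*r))*7 = 7*x/(2*r))
Q(-86, 18)/t(141) = ((7/2)*(-86)/18)/(113 + 141) = ((7/2)*(-86)*(1/18))/254 = -301/18*1/254 = -301/4572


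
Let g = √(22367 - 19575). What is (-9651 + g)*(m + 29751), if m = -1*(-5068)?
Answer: -336038169 + 69638*√698 ≈ -3.3420e+8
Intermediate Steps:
m = 5068
g = 2*√698 (g = √2792 = 2*√698 ≈ 52.839)
(-9651 + g)*(m + 29751) = (-9651 + 2*√698)*(5068 + 29751) = (-9651 + 2*√698)*34819 = -336038169 + 69638*√698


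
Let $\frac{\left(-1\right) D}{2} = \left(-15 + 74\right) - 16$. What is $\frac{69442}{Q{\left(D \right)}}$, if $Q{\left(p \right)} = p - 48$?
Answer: $- \frac{34721}{67} \approx -518.22$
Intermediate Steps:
$D = -86$ ($D = - 2 \left(\left(-15 + 74\right) - 16\right) = - 2 \left(59 - 16\right) = \left(-2\right) 43 = -86$)
$Q{\left(p \right)} = -48 + p$
$\frac{69442}{Q{\left(D \right)}} = \frac{69442}{-48 - 86} = \frac{69442}{-134} = 69442 \left(- \frac{1}{134}\right) = - \frac{34721}{67}$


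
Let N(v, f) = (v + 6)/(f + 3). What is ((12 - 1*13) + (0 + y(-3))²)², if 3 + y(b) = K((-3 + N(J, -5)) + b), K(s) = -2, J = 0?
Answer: 576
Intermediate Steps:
N(v, f) = (6 + v)/(3 + f)
y(b) = -5 (y(b) = -3 - 2 = -5)
((12 - 1*13) + (0 + y(-3))²)² = ((12 - 1*13) + (0 - 5)²)² = ((12 - 13) + (-5)²)² = (-1 + 25)² = 24² = 576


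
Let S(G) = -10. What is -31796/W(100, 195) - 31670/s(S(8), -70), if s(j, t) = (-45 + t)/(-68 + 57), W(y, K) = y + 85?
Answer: -13620998/4255 ≈ -3201.2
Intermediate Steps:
W(y, K) = 85 + y
s(j, t) = 45/11 - t/11 (s(j, t) = (-45 + t)/(-11) = (-45 + t)*(-1/11) = 45/11 - t/11)
-31796/W(100, 195) - 31670/s(S(8), -70) = -31796/(85 + 100) - 31670/(45/11 - 1/11*(-70)) = -31796/185 - 31670/(45/11 + 70/11) = -31796*1/185 - 31670/115/11 = -31796/185 - 31670*11/115 = -31796/185 - 69674/23 = -13620998/4255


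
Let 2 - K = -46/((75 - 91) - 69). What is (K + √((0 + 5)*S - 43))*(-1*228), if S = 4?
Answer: -28272/85 - 228*I*√23 ≈ -332.61 - 1093.4*I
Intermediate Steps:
K = 124/85 (K = 2 - (-46)/((75 - 91) - 69) = 2 - (-46)/(-16 - 69) = 2 - (-46)/(-85) = 2 - (-46)*(-1)/85 = 2 - 1*46/85 = 2 - 46/85 = 124/85 ≈ 1.4588)
(K + √((0 + 5)*S - 43))*(-1*228) = (124/85 + √((0 + 5)*4 - 43))*(-1*228) = (124/85 + √(5*4 - 43))*(-228) = (124/85 + √(20 - 43))*(-228) = (124/85 + √(-23))*(-228) = (124/85 + I*√23)*(-228) = -28272/85 - 228*I*√23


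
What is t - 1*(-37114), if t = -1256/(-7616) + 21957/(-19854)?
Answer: 116912370821/3150168 ≈ 37113.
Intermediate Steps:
t = -2964331/3150168 (t = -1256*(-1/7616) + 21957*(-1/19854) = 157/952 - 7319/6618 = -2964331/3150168 ≈ -0.94101)
t - 1*(-37114) = -2964331/3150168 - 1*(-37114) = -2964331/3150168 + 37114 = 116912370821/3150168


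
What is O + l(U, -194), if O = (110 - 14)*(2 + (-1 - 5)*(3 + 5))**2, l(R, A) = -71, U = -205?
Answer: 203065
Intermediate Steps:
O = 203136 (O = 96*(2 - 6*8)**2 = 96*(2 - 48)**2 = 96*(-46)**2 = 96*2116 = 203136)
O + l(U, -194) = 203136 - 71 = 203065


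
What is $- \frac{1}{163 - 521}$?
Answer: $\frac{1}{358} \approx 0.0027933$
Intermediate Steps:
$- \frac{1}{163 - 521} = - \frac{1}{-358} = \left(-1\right) \left(- \frac{1}{358}\right) = \frac{1}{358}$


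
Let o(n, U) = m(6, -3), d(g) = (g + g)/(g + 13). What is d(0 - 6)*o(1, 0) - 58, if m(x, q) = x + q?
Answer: -442/7 ≈ -63.143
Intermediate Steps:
d(g) = 2*g/(13 + g) (d(g) = (2*g)/(13 + g) = 2*g/(13 + g))
m(x, q) = q + x
o(n, U) = 3 (o(n, U) = -3 + 6 = 3)
d(0 - 6)*o(1, 0) - 58 = (2*(0 - 6)/(13 + (0 - 6)))*3 - 58 = (2*(-6)/(13 - 6))*3 - 58 = (2*(-6)/7)*3 - 58 = (2*(-6)*(⅐))*3 - 58 = -12/7*3 - 58 = -36/7 - 58 = -442/7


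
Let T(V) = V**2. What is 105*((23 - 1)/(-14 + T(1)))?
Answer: -2310/13 ≈ -177.69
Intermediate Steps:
105*((23 - 1)/(-14 + T(1))) = 105*((23 - 1)/(-14 + 1**2)) = 105*(22/(-14 + 1)) = 105*(22/(-13)) = 105*(22*(-1/13)) = 105*(-22/13) = -2310/13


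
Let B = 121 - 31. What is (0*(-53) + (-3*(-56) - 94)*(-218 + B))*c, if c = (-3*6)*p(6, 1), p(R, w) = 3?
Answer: 511488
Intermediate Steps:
B = 90
c = -54 (c = -3*6*3 = -18*3 = -54)
(0*(-53) + (-3*(-56) - 94)*(-218 + B))*c = (0*(-53) + (-3*(-56) - 94)*(-218 + 90))*(-54) = (0 + (168 - 94)*(-128))*(-54) = (0 + 74*(-128))*(-54) = (0 - 9472)*(-54) = -9472*(-54) = 511488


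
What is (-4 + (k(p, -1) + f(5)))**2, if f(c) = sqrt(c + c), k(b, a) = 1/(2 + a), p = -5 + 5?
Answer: (-3 + sqrt(10))**2 ≈ 0.026334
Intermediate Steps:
p = 0
f(c) = sqrt(2)*sqrt(c) (f(c) = sqrt(2*c) = sqrt(2)*sqrt(c))
(-4 + (k(p, -1) + f(5)))**2 = (-4 + (1/(2 - 1) + sqrt(2)*sqrt(5)))**2 = (-4 + (1/1 + sqrt(10)))**2 = (-4 + (1 + sqrt(10)))**2 = (-3 + sqrt(10))**2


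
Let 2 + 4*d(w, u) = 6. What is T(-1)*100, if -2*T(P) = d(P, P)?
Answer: -50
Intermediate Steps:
d(w, u) = 1 (d(w, u) = -½ + (¼)*6 = -½ + 3/2 = 1)
T(P) = -½ (T(P) = -½*1 = -½)
T(-1)*100 = -½*100 = -50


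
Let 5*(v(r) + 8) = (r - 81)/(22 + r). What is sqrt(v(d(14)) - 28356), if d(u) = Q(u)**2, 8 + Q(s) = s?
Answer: I*sqrt(95417018)/58 ≈ 168.42*I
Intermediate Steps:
Q(s) = -8 + s
d(u) = (-8 + u)**2
v(r) = -8 + (-81 + r)/(5*(22 + r)) (v(r) = -8 + ((r - 81)/(22 + r))/5 = -8 + ((-81 + r)/(22 + r))/5 = -8 + (-81 + r)/(5*(22 + r)))
sqrt(v(d(14)) - 28356) = sqrt((-961 - 39*(-8 + 14)**2)/(5*(22 + (-8 + 14)**2)) - 28356) = sqrt((-961 - 39*6**2)/(5*(22 + 6**2)) - 28356) = sqrt((-961 - 39*36)/(5*(22 + 36)) - 28356) = sqrt((1/5)*(-961 - 1404)/58 - 28356) = sqrt((1/5)*(1/58)*(-2365) - 28356) = sqrt(-473/58 - 28356) = sqrt(-1645121/58) = I*sqrt(95417018)/58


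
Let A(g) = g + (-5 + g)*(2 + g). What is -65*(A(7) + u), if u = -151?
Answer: 8190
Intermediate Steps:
-65*(A(7) + u) = -65*((-10 + 7² - 2*7) - 151) = -65*((-10 + 49 - 14) - 151) = -65*(25 - 151) = -65*(-126) = 8190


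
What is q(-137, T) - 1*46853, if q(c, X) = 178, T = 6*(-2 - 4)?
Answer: -46675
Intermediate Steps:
T = -36 (T = 6*(-6) = -36)
q(-137, T) - 1*46853 = 178 - 1*46853 = 178 - 46853 = -46675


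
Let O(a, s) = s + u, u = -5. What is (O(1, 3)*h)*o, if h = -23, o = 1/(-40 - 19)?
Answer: -46/59 ≈ -0.77966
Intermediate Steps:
O(a, s) = -5 + s (O(a, s) = s - 5 = -5 + s)
o = -1/59 (o = 1/(-59) = -1/59 ≈ -0.016949)
(O(1, 3)*h)*o = ((-5 + 3)*(-23))*(-1/59) = -2*(-23)*(-1/59) = 46*(-1/59) = -46/59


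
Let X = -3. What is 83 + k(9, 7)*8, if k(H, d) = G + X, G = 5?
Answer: 99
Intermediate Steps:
k(H, d) = 2 (k(H, d) = 5 - 3 = 2)
83 + k(9, 7)*8 = 83 + 2*8 = 83 + 16 = 99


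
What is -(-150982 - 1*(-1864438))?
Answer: -1713456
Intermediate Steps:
-(-150982 - 1*(-1864438)) = -(-150982 + 1864438) = -1*1713456 = -1713456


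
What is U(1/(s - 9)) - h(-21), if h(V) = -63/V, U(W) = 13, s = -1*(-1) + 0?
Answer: 10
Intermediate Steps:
s = 1 (s = 1 + 0 = 1)
U(1/(s - 9)) - h(-21) = 13 - (-63)/(-21) = 13 - (-63)*(-1)/21 = 13 - 1*3 = 13 - 3 = 10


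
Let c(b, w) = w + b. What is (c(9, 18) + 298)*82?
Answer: 26650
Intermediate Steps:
c(b, w) = b + w
(c(9, 18) + 298)*82 = ((9 + 18) + 298)*82 = (27 + 298)*82 = 325*82 = 26650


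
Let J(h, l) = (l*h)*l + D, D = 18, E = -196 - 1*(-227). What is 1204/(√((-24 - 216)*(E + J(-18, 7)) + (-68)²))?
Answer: 301*√799/3196 ≈ 2.6622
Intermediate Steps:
E = 31 (E = -196 + 227 = 31)
J(h, l) = 18 + h*l² (J(h, l) = (l*h)*l + 18 = (h*l)*l + 18 = h*l² + 18 = 18 + h*l²)
1204/(√((-24 - 216)*(E + J(-18, 7)) + (-68)²)) = 1204/(√((-24 - 216)*(31 + (18 - 18*7²)) + (-68)²)) = 1204/(√(-240*(31 + (18 - 18*49)) + 4624)) = 1204/(√(-240*(31 + (18 - 882)) + 4624)) = 1204/(√(-240*(31 - 864) + 4624)) = 1204/(√(-240*(-833) + 4624)) = 1204/(√(199920 + 4624)) = 1204/(√204544) = 1204/((16*√799)) = 1204*(√799/12784) = 301*√799/3196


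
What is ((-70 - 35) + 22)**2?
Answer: 6889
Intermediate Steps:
((-70 - 35) + 22)**2 = (-105 + 22)**2 = (-83)**2 = 6889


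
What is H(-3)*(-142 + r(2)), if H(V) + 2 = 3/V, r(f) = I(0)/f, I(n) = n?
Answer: 426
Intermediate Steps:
r(f) = 0 (r(f) = 0/f = 0)
H(V) = -2 + 3/V
H(-3)*(-142 + r(2)) = (-2 + 3/(-3))*(-142 + 0) = (-2 + 3*(-1/3))*(-142) = (-2 - 1)*(-142) = -3*(-142) = 426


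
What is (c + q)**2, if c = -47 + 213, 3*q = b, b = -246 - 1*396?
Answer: 2304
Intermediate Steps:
b = -642 (b = -246 - 396 = -642)
q = -214 (q = (1/3)*(-642) = -214)
c = 166
(c + q)**2 = (166 - 214)**2 = (-48)**2 = 2304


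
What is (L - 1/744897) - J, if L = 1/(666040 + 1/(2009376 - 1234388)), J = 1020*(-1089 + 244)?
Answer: 331396865190848006689015/384495724783370337 ≈ 8.6190e+5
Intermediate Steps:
J = -861900 (J = 1020*(-845) = -861900)
L = 774988/516173007521 (L = 1/(666040 + 1/774988) = 1/(516173007521/774988) = 774988/516173007521 ≈ 1.5014e-6)
(L - 1/744897) - J = (774988/516173007521 - 1/744897) - 1*(-861900) = (774988/516173007521 - 1*1/744897) + 861900 = (774988/516173007521 - 1/744897) + 861900 = 61113228715/384495724783370337 + 861900 = 331396865190848006689015/384495724783370337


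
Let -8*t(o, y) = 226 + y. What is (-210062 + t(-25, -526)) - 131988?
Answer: -684025/2 ≈ -3.4201e+5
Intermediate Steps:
t(o, y) = -113/4 - y/8 (t(o, y) = -(226 + y)/8 = -113/4 - y/8)
(-210062 + t(-25, -526)) - 131988 = (-210062 + (-113/4 - 1/8*(-526))) - 131988 = (-210062 + (-113/4 + 263/4)) - 131988 = (-210062 + 75/2) - 131988 = -420049/2 - 131988 = -684025/2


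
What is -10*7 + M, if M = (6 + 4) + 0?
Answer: -60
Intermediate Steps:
M = 10 (M = 10 + 0 = 10)
-10*7 + M = -10*7 + 10 = -70 + 10 = -60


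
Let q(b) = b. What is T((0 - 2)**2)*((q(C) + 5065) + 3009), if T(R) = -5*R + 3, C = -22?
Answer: -136884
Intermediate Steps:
T(R) = 3 - 5*R
T((0 - 2)**2)*((q(C) + 5065) + 3009) = (3 - 5*(0 - 2)**2)*((-22 + 5065) + 3009) = (3 - 5*(-2)**2)*(5043 + 3009) = (3 - 5*4)*8052 = (3 - 20)*8052 = -17*8052 = -136884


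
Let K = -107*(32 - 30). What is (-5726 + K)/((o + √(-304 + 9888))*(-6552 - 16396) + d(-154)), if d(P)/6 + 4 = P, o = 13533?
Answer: 57647000565/3013753943657834 - 8519445*√599/1506876971828917 ≈ 1.8990e-5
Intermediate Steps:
d(P) = -24 + 6*P
K = -214 (K = -107*2 = -214)
(-5726 + K)/((o + √(-304 + 9888))*(-6552 - 16396) + d(-154)) = (-5726 - 214)/((13533 + √(-304 + 9888))*(-6552 - 16396) + (-24 + 6*(-154))) = -5940/((13533 + √9584)*(-22948) + (-24 - 924)) = -5940/((13533 + 4*√599)*(-22948) - 948) = -5940/((-310555284 - 91792*√599) - 948) = -5940/(-310556232 - 91792*√599)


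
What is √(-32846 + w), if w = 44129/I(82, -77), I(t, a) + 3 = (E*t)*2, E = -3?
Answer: I*√896659445/165 ≈ 181.48*I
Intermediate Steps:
I(t, a) = -3 - 6*t (I(t, a) = -3 - 3*t*2 = -3 - 6*t)
w = -44129/495 (w = 44129/(-3 - 6*82) = 44129/(-3 - 492) = 44129/(-495) = 44129*(-1/495) = -44129/495 ≈ -89.150)
√(-32846 + w) = √(-32846 - 44129/495) = √(-16302899/495) = I*√896659445/165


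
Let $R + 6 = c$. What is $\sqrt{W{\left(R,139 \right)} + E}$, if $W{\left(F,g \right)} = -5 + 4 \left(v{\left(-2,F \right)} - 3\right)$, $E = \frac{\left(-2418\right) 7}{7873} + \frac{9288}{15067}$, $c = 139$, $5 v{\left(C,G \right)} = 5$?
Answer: $\frac{i \sqrt{204504225622694491}}{118622491} \approx 3.8123 i$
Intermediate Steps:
$v{\left(C,G \right)} = 1$ ($v{\left(C,G \right)} = \frac{1}{5} \cdot 5 = 1$)
$E = - \frac{181899618}{118622491}$ ($E = \left(-16926\right) \frac{1}{7873} + 9288 \cdot \frac{1}{15067} = - \frac{16926}{7873} + \frac{9288}{15067} = - \frac{181899618}{118622491} \approx -1.5334$)
$R = 133$ ($R = -6 + 139 = 133$)
$W{\left(F,g \right)} = -13$ ($W{\left(F,g \right)} = -5 + 4 \left(1 - 3\right) = -5 + 4 \left(-2\right) = -5 - 8 = -13$)
$\sqrt{W{\left(R,139 \right)} + E} = \sqrt{-13 - \frac{181899618}{118622491}} = \sqrt{- \frac{1723992001}{118622491}} = \frac{i \sqrt{204504225622694491}}{118622491}$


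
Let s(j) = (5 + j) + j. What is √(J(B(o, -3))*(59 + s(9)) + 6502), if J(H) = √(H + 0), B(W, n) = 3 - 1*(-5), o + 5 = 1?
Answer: √(6502 + 164*√2) ≈ 82.061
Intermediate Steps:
s(j) = 5 + 2*j
o = -4 (o = -5 + 1 = -4)
B(W, n) = 8 (B(W, n) = 3 + 5 = 8)
J(H) = √H
√(J(B(o, -3))*(59 + s(9)) + 6502) = √(√8*(59 + (5 + 2*9)) + 6502) = √((2*√2)*(59 + (5 + 18)) + 6502) = √((2*√2)*(59 + 23) + 6502) = √((2*√2)*82 + 6502) = √(164*√2 + 6502) = √(6502 + 164*√2)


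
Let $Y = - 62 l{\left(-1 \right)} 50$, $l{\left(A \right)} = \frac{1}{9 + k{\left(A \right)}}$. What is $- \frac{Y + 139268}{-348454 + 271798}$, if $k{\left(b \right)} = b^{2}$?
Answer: $\frac{69479}{38328} \approx 1.8127$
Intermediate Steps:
$l{\left(A \right)} = \frac{1}{9 + A^{2}}$
$Y = -310$ ($Y = - \frac{62}{9 + \left(-1\right)^{2}} \cdot 50 = - \frac{62}{9 + 1} \cdot 50 = - \frac{62}{10} \cdot 50 = \left(-62\right) \frac{1}{10} \cdot 50 = \left(- \frac{31}{5}\right) 50 = -310$)
$- \frac{Y + 139268}{-348454 + 271798} = - \frac{-310 + 139268}{-348454 + 271798} = - \frac{138958}{-76656} = - \frac{138958 \left(-1\right)}{76656} = \left(-1\right) \left(- \frac{69479}{38328}\right) = \frac{69479}{38328}$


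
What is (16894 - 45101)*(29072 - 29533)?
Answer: 13003427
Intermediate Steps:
(16894 - 45101)*(29072 - 29533) = -28207*(-461) = 13003427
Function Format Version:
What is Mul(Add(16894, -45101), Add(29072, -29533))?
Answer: 13003427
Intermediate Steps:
Mul(Add(16894, -45101), Add(29072, -29533)) = Mul(-28207, -461) = 13003427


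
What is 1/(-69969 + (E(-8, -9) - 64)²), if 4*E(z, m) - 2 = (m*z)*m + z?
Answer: -4/72851 ≈ -5.4907e-5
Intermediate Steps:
E(z, m) = ½ + z/4 + z*m²/4 (E(z, m) = ½ + ((m*z)*m + z)/4 = ½ + (z*m² + z)/4 = ½ + (z + z*m²)/4 = ½ + (z/4 + z*m²/4) = ½ + z/4 + z*m²/4)
1/(-69969 + (E(-8, -9) - 64)²) = 1/(-69969 + ((½ + (¼)*(-8) + (¼)*(-8)*(-9)²) - 64)²) = 1/(-69969 + ((½ - 2 + (¼)*(-8)*81) - 64)²) = 1/(-69969 + ((½ - 2 - 162) - 64)²) = 1/(-69969 + (-327/2 - 64)²) = 1/(-69969 + (-455/2)²) = 1/(-69969 + 207025/4) = 1/(-72851/4) = -4/72851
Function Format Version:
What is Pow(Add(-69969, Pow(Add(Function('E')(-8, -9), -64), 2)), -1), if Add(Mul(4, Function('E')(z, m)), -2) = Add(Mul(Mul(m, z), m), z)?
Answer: Rational(-4, 72851) ≈ -5.4907e-5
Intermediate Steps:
Function('E')(z, m) = Add(Rational(1, 2), Mul(Rational(1, 4), z), Mul(Rational(1, 4), z, Pow(m, 2))) (Function('E')(z, m) = Add(Rational(1, 2), Mul(Rational(1, 4), Add(Mul(Mul(m, z), m), z))) = Add(Rational(1, 2), Mul(Rational(1, 4), Add(Mul(z, Pow(m, 2)), z))) = Add(Rational(1, 2), Mul(Rational(1, 4), Add(z, Mul(z, Pow(m, 2))))) = Add(Rational(1, 2), Add(Mul(Rational(1, 4), z), Mul(Rational(1, 4), z, Pow(m, 2)))) = Add(Rational(1, 2), Mul(Rational(1, 4), z), Mul(Rational(1, 4), z, Pow(m, 2))))
Pow(Add(-69969, Pow(Add(Function('E')(-8, -9), -64), 2)), -1) = Pow(Add(-69969, Pow(Add(Add(Rational(1, 2), Mul(Rational(1, 4), -8), Mul(Rational(1, 4), -8, Pow(-9, 2))), -64), 2)), -1) = Pow(Add(-69969, Pow(Add(Add(Rational(1, 2), -2, Mul(Rational(1, 4), -8, 81)), -64), 2)), -1) = Pow(Add(-69969, Pow(Add(Add(Rational(1, 2), -2, -162), -64), 2)), -1) = Pow(Add(-69969, Pow(Add(Rational(-327, 2), -64), 2)), -1) = Pow(Add(-69969, Pow(Rational(-455, 2), 2)), -1) = Pow(Add(-69969, Rational(207025, 4)), -1) = Pow(Rational(-72851, 4), -1) = Rational(-4, 72851)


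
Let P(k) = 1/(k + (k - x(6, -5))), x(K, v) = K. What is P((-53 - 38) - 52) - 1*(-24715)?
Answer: 7216779/292 ≈ 24715.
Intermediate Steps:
P(k) = 1/(-6 + 2*k) (P(k) = 1/(k + (k - 1*6)) = 1/(k + (k - 6)) = 1/(k + (-6 + k)) = 1/(-6 + 2*k))
P((-53 - 38) - 52) - 1*(-24715) = 1/(2*(-3 + ((-53 - 38) - 52))) - 1*(-24715) = 1/(2*(-3 + (-91 - 52))) + 24715 = 1/(2*(-3 - 143)) + 24715 = (½)/(-146) + 24715 = (½)*(-1/146) + 24715 = -1/292 + 24715 = 7216779/292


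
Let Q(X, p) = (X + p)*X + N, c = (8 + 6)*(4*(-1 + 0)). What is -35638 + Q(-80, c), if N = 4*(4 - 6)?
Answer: -24766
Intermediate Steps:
N = -8 (N = 4*(-2) = -8)
c = -56 (c = 14*(4*(-1)) = 14*(-4) = -56)
Q(X, p) = -8 + X*(X + p) (Q(X, p) = (X + p)*X - 8 = X*(X + p) - 8 = -8 + X*(X + p))
-35638 + Q(-80, c) = -35638 + (-8 + (-80)**2 - 80*(-56)) = -35638 + (-8 + 6400 + 4480) = -35638 + 10872 = -24766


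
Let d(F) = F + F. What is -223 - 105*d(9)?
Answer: -2113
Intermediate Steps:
d(F) = 2*F
-223 - 105*d(9) = -223 - 210*9 = -223 - 105*18 = -223 - 1890 = -2113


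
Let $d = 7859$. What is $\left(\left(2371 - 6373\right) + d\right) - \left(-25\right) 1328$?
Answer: $37057$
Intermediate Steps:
$\left(\left(2371 - 6373\right) + d\right) - \left(-25\right) 1328 = \left(\left(2371 - 6373\right) + 7859\right) - \left(-25\right) 1328 = \left(-4002 + 7859\right) - -33200 = 3857 + 33200 = 37057$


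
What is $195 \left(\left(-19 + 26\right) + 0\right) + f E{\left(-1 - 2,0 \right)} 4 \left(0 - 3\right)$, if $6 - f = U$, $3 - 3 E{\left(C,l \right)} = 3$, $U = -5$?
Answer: $1365$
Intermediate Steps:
$E{\left(C,l \right)} = 0$ ($E{\left(C,l \right)} = 1 - 1 = 0$)
$f = 11$ ($f = 6 - -5 = 6 + 5 = 11$)
$195 \left(\left(-19 + 26\right) + 0\right) + f E{\left(-1 - 2,0 \right)} 4 \left(0 - 3\right) = 195 \left(\left(-19 + 26\right) + 0\right) + 11 \cdot 0 \cdot 4 \left(0 - 3\right) = 195 \left(7 + 0\right) + 0 \cdot 4 \left(-3\right) = 195 \cdot 7 + 0 \left(-12\right) = 1365 + 0 = 1365$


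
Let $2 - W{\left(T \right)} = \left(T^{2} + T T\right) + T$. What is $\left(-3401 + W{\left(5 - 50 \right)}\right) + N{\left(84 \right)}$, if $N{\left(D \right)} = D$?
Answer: $-7320$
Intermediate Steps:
$W{\left(T \right)} = 2 - T - 2 T^{2}$ ($W{\left(T \right)} = 2 - \left(\left(T^{2} + T T\right) + T\right) = 2 - \left(\left(T^{2} + T^{2}\right) + T\right) = 2 - \left(2 T^{2} + T\right) = 2 - \left(T + 2 T^{2}\right) = 2 - T - 2 T^{2}$)
$\left(-3401 + W{\left(5 - 50 \right)}\right) + N{\left(84 \right)} = \left(-3401 - \left(3 - 50 + 2 \left(5 - 50\right)^{2}\right)\right) + 84 = \left(-3401 - \left(-47 + 2 \left(5 - 50\right)^{2}\right)\right) + 84 = \left(-3401 - \left(-47 + 4050\right)\right) + 84 = \left(-3401 + \left(2 + 45 - 4050\right)\right) + 84 = \left(-3401 - 4003\right) + 84 = -7404 + 84 = -7320$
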